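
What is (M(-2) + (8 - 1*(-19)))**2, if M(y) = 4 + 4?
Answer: 1225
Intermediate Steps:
M(y) = 8
(M(-2) + (8 - 1*(-19)))**2 = (8 + (8 - 1*(-19)))**2 = (8 + (8 + 19))**2 = (8 + 27)**2 = 35**2 = 1225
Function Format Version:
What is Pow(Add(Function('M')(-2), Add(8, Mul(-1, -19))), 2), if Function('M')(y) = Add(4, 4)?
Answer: 1225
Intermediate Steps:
Function('M')(y) = 8
Pow(Add(Function('M')(-2), Add(8, Mul(-1, -19))), 2) = Pow(Add(8, Add(8, Mul(-1, -19))), 2) = Pow(Add(8, Add(8, 19)), 2) = Pow(Add(8, 27), 2) = Pow(35, 2) = 1225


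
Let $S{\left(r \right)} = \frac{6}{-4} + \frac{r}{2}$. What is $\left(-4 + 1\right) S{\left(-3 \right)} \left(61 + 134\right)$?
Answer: $1755$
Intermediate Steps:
$S{\left(r \right)} = - \frac{3}{2} + \frac{r}{2}$ ($S{\left(r \right)} = 6 \left(- \frac{1}{4}\right) + r \frac{1}{2} = - \frac{3}{2} + \frac{r}{2}$)
$\left(-4 + 1\right) S{\left(-3 \right)} \left(61 + 134\right) = \left(-4 + 1\right) \left(- \frac{3}{2} + \frac{1}{2} \left(-3\right)\right) \left(61 + 134\right) = - 3 \left(- \frac{3}{2} - \frac{3}{2}\right) 195 = \left(-3\right) \left(-3\right) 195 = 9 \cdot 195 = 1755$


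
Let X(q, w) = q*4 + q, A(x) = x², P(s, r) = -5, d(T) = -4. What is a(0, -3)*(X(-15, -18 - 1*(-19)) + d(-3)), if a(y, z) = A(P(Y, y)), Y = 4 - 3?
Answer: -1975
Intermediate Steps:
Y = 1
a(y, z) = 25 (a(y, z) = (-5)² = 25)
X(q, w) = 5*q (X(q, w) = 4*q + q = 5*q)
a(0, -3)*(X(-15, -18 - 1*(-19)) + d(-3)) = 25*(5*(-15) - 4) = 25*(-75 - 4) = 25*(-79) = -1975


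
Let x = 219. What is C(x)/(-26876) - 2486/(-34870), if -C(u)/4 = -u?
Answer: 412132/10649615 ≈ 0.038699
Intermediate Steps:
C(u) = 4*u (C(u) = -(-4)*u = 4*u)
C(x)/(-26876) - 2486/(-34870) = (4*219)/(-26876) - 2486/(-34870) = 876*(-1/26876) - 2486*(-1/34870) = -219/6719 + 113/1585 = 412132/10649615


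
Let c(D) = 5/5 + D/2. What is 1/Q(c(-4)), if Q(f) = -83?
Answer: -1/83 ≈ -0.012048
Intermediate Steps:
c(D) = 1 + D/2 (c(D) = 5*(⅕) + D*(½) = 1 + D/2)
1/Q(c(-4)) = 1/(-83) = -1/83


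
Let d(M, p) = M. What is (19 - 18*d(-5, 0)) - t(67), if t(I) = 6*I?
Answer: -293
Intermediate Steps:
(19 - 18*d(-5, 0)) - t(67) = (19 - 18*(-5)) - 6*67 = (19 + 90) - 1*402 = 109 - 402 = -293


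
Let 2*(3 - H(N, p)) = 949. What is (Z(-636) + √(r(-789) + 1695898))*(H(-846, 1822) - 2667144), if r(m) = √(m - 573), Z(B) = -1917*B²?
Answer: 2068519295235096 - 5335231*√(1695898 + I*√1362)/2 ≈ 2.0685e+15 - 37799.0*I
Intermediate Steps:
H(N, p) = -943/2 (H(N, p) = 3 - ½*949 = 3 - 949/2 = -943/2)
r(m) = √(-573 + m)
(Z(-636) + √(r(-789) + 1695898))*(H(-846, 1822) - 2667144) = (-1917*(-636)² + √(√(-573 - 789) + 1695898))*(-943/2 - 2667144) = (-1917*404496 + √(√(-1362) + 1695898))*(-5335231/2) = (-775418832 + √(I*√1362 + 1695898))*(-5335231/2) = (-775418832 + √(1695898 + I*√1362))*(-5335231/2) = 2068519295235096 - 5335231*√(1695898 + I*√1362)/2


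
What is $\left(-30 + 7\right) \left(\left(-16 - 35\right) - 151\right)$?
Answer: $4646$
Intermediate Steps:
$\left(-30 + 7\right) \left(\left(-16 - 35\right) - 151\right) = - 23 \left(-51 - 151\right) = \left(-23\right) \left(-202\right) = 4646$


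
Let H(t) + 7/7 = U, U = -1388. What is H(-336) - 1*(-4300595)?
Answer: 4299206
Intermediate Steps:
H(t) = -1389 (H(t) = -1 - 1388 = -1389)
H(-336) - 1*(-4300595) = -1389 - 1*(-4300595) = -1389 + 4300595 = 4299206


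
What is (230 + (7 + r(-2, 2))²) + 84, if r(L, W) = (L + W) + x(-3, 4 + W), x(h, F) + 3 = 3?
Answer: 363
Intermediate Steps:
x(h, F) = 0 (x(h, F) = -3 + 3 = 0)
r(L, W) = L + W (r(L, W) = (L + W) + 0 = L + W)
(230 + (7 + r(-2, 2))²) + 84 = (230 + (7 + (-2 + 2))²) + 84 = (230 + (7 + 0)²) + 84 = (230 + 7²) + 84 = (230 + 49) + 84 = 279 + 84 = 363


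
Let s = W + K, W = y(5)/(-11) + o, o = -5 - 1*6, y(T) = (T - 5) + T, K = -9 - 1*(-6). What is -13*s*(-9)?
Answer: -18603/11 ≈ -1691.2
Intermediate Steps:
K = -3 (K = -9 + 6 = -3)
y(T) = -5 + 2*T (y(T) = (-5 + T) + T = -5 + 2*T)
o = -11 (o = -5 - 6 = -11)
W = -126/11 (W = (-5 + 2*5)/(-11) - 11 = (-5 + 10)*(-1/11) - 11 = 5*(-1/11) - 11 = -5/11 - 11 = -126/11 ≈ -11.455)
s = -159/11 (s = -126/11 - 3 = -159/11 ≈ -14.455)
-13*s*(-9) = -13*(-159/11)*(-9) = (2067/11)*(-9) = -18603/11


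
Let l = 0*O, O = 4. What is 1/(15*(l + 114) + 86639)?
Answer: 1/88349 ≈ 1.1319e-5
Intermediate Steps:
l = 0 (l = 0*4 = 0)
1/(15*(l + 114) + 86639) = 1/(15*(0 + 114) + 86639) = 1/(15*114 + 86639) = 1/(1710 + 86639) = 1/88349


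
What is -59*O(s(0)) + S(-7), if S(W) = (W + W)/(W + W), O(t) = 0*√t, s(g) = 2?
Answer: 1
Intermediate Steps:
O(t) = 0
S(W) = 1 (S(W) = (2*W)/((2*W)) = (2*W)*(1/(2*W)) = 1)
-59*O(s(0)) + S(-7) = -59*0 + 1 = 0 + 1 = 1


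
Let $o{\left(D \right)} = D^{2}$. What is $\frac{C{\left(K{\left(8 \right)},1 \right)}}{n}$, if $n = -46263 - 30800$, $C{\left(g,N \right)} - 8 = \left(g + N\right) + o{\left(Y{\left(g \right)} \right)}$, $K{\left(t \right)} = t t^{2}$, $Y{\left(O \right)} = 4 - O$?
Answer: $- \frac{258585}{77063} \approx -3.3555$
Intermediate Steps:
$K{\left(t \right)} = t^{3}$
$C{\left(g,N \right)} = 8 + N + g + \left(4 - g\right)^{2}$ ($C{\left(g,N \right)} = 8 + \left(\left(g + N\right) + \left(4 - g\right)^{2}\right) = 8 + \left(\left(N + g\right) + \left(4 - g\right)^{2}\right) = 8 + \left(N + g + \left(4 - g\right)^{2}\right) = 8 + N + g + \left(4 - g\right)^{2}$)
$n = -77063$
$\frac{C{\left(K{\left(8 \right)},1 \right)}}{n} = \frac{8 + 1 + 8^{3} + \left(-4 + 8^{3}\right)^{2}}{-77063} = \left(8 + 1 + 512 + \left(-4 + 512\right)^{2}\right) \left(- \frac{1}{77063}\right) = \left(8 + 1 + 512 + 508^{2}\right) \left(- \frac{1}{77063}\right) = \left(8 + 1 + 512 + 258064\right) \left(- \frac{1}{77063}\right) = 258585 \left(- \frac{1}{77063}\right) = - \frac{258585}{77063}$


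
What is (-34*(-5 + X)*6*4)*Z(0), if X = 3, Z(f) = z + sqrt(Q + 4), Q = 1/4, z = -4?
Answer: -6528 + 816*sqrt(17) ≈ -3163.5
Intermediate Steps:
Q = 1/4 ≈ 0.25000
Z(f) = -4 + sqrt(17)/2 (Z(f) = -4 + sqrt(1/4 + 4) = -4 + sqrt(17/4) = -4 + sqrt(17)/2)
(-34*(-5 + X)*6*4)*Z(0) = (-34*(-5 + 3)*6*4)*(-4 + sqrt(17)/2) = (-34*(-2*6)*4)*(-4 + sqrt(17)/2) = (-(-408)*4)*(-4 + sqrt(17)/2) = (-34*(-48))*(-4 + sqrt(17)/2) = 1632*(-4 + sqrt(17)/2) = -6528 + 816*sqrt(17)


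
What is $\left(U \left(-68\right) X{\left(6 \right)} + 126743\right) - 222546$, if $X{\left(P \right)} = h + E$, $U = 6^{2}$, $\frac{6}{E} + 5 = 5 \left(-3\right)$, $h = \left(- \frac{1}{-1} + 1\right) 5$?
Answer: $- \frac{597743}{5} \approx -1.1955 \cdot 10^{5}$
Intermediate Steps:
$h = 10$ ($h = \left(\left(-1\right) \left(-1\right) + 1\right) 5 = \left(1 + 1\right) 5 = 2 \cdot 5 = 10$)
$E = - \frac{3}{10}$ ($E = \frac{6}{-5 + 5 \left(-3\right)} = \frac{6}{-5 - 15} = \frac{6}{-20} = 6 \left(- \frac{1}{20}\right) = - \frac{3}{10} \approx -0.3$)
$U = 36$
$X{\left(P \right)} = \frac{97}{10}$ ($X{\left(P \right)} = 10 - \frac{3}{10} = \frac{97}{10}$)
$\left(U \left(-68\right) X{\left(6 \right)} + 126743\right) - 222546 = \left(36 \left(-68\right) \frac{97}{10} + 126743\right) - 222546 = \left(\left(-2448\right) \frac{97}{10} + 126743\right) - 222546 = \left(- \frac{118728}{5} + 126743\right) - 222546 = \frac{514987}{5} - 222546 = - \frac{597743}{5}$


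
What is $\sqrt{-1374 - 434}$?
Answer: $4 i \sqrt{113} \approx 42.521 i$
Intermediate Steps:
$\sqrt{-1374 - 434} = \sqrt{-1808} = 4 i \sqrt{113}$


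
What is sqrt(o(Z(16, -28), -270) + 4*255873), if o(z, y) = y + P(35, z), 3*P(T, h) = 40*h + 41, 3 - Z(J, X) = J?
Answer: sqrt(9207561)/3 ≈ 1011.5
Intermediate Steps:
Z(J, X) = 3 - J
P(T, h) = 41/3 + 40*h/3 (P(T, h) = (40*h + 41)/3 = (41 + 40*h)/3 = 41/3 + 40*h/3)
o(z, y) = 41/3 + y + 40*z/3 (o(z, y) = y + (41/3 + 40*z/3) = 41/3 + y + 40*z/3)
sqrt(o(Z(16, -28), -270) + 4*255873) = sqrt((41/3 - 270 + 40*(3 - 1*16)/3) + 4*255873) = sqrt((41/3 - 270 + 40*(3 - 16)/3) + 1023492) = sqrt((41/3 - 270 + (40/3)*(-13)) + 1023492) = sqrt((41/3 - 270 - 520/3) + 1023492) = sqrt(-1289/3 + 1023492) = sqrt(3069187/3) = sqrt(9207561)/3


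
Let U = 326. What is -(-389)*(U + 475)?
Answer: 311589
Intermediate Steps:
-(-389)*(U + 475) = -(-389)*(326 + 475) = -(-389)*801 = -1*(-311589) = 311589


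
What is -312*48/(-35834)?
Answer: 7488/17917 ≈ 0.41793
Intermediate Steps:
-312*48/(-35834) = -14976*(-1/35834) = 7488/17917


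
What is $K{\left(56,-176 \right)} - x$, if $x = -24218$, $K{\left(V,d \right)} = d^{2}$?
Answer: $55194$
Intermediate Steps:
$K{\left(56,-176 \right)} - x = \left(-176\right)^{2} - -24218 = 30976 + 24218 = 55194$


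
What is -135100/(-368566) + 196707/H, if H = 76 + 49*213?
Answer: 36959909231/1937367179 ≈ 19.077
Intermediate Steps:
H = 10513 (H = 76 + 10437 = 10513)
-135100/(-368566) + 196707/H = -135100/(-368566) + 196707/10513 = -135100*(-1/368566) + 196707*(1/10513) = 67550/184283 + 196707/10513 = 36959909231/1937367179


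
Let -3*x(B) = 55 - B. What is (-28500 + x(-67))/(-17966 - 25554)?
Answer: 42811/65280 ≈ 0.65581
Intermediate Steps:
x(B) = -55/3 + B/3 (x(B) = -(55 - B)/3 = -55/3 + B/3)
(-28500 + x(-67))/(-17966 - 25554) = (-28500 + (-55/3 + (⅓)*(-67)))/(-17966 - 25554) = (-28500 + (-55/3 - 67/3))/(-43520) = (-28500 - 122/3)*(-1/43520) = -85622/3*(-1/43520) = 42811/65280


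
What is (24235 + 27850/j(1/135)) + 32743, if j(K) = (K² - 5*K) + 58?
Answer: 30348878989/528188 ≈ 57459.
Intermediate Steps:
j(K) = 58 + K² - 5*K
(24235 + 27850/j(1/135)) + 32743 = (24235 + 27850/(58 + (1/135)² - 5/135)) + 32743 = (24235 + 27850/(58 + (1/135)² - 5*1/135)) + 32743 = (24235 + 27850/(58 + 1/18225 - 1/27)) + 32743 = (24235 + 27850/(1056376/18225)) + 32743 = (24235 + 27850*(18225/1056376)) + 32743 = (24235 + 253783125/528188) + 32743 = 13054419305/528188 + 32743 = 30348878989/528188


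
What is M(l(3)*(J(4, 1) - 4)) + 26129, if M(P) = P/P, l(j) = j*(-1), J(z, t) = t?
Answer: 26130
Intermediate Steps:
l(j) = -j
M(P) = 1
M(l(3)*(J(4, 1) - 4)) + 26129 = 1 + 26129 = 26130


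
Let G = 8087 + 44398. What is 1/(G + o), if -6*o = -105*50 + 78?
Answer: 1/53347 ≈ 1.8745e-5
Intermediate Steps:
o = 862 (o = -(-105*50 + 78)/6 = -(-5250 + 78)/6 = -1/6*(-5172) = 862)
G = 52485
1/(G + o) = 1/(52485 + 862) = 1/53347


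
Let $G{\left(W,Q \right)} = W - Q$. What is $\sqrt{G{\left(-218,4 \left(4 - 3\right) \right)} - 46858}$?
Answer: $2 i \sqrt{11770} \approx 216.98 i$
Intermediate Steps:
$\sqrt{G{\left(-218,4 \left(4 - 3\right) \right)} - 46858} = \sqrt{\left(-218 - 4 \left(4 - 3\right)\right) - 46858} = \sqrt{\left(-218 - 4 \cdot 1\right) - 46858} = \sqrt{\left(-218 - 4\right) - 46858} = \sqrt{-222 - 46858} = \sqrt{-47080} = 2 i \sqrt{11770}$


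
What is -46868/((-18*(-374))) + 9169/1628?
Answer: -331259/249084 ≈ -1.3299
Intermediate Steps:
-46868/((-18*(-374))) + 9169/1628 = -46868/6732 + 9169*(1/1628) = -46868*1/6732 + 9169/1628 = -11717/1683 + 9169/1628 = -331259/249084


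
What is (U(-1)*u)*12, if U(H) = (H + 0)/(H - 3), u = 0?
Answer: 0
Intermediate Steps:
U(H) = H/(-3 + H)
(U(-1)*u)*12 = (-1/(-3 - 1)*0)*12 = (-1/(-4)*0)*12 = (-1*(-¼)*0)*12 = ((¼)*0)*12 = 0*12 = 0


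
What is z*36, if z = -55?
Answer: -1980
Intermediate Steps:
z*36 = -55*36 = -1980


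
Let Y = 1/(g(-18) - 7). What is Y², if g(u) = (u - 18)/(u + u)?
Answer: 1/36 ≈ 0.027778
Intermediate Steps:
g(u) = (-18 + u)/(2*u) (g(u) = (-18 + u)/((2*u)) = (-18 + u)*(1/(2*u)) = (-18 + u)/(2*u))
Y = -⅙ (Y = 1/((½)*(-18 - 18)/(-18) - 7) = 1/((½)*(-1/18)*(-36) - 7) = 1/(1 - 7) = 1/(-6) = -⅙ ≈ -0.16667)
Y² = (-⅙)² = 1/36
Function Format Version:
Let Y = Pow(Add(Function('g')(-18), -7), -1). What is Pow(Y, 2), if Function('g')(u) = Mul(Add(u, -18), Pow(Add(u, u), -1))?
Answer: Rational(1, 36) ≈ 0.027778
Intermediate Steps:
Function('g')(u) = Mul(Rational(1, 2), Pow(u, -1), Add(-18, u)) (Function('g')(u) = Mul(Add(-18, u), Pow(Mul(2, u), -1)) = Mul(Add(-18, u), Mul(Rational(1, 2), Pow(u, -1))) = Mul(Rational(1, 2), Pow(u, -1), Add(-18, u)))
Y = Rational(-1, 6) (Y = Pow(Add(Mul(Rational(1, 2), Pow(-18, -1), Add(-18, -18)), -7), -1) = Pow(Add(Mul(Rational(1, 2), Rational(-1, 18), -36), -7), -1) = Pow(Add(1, -7), -1) = Pow(-6, -1) = Rational(-1, 6) ≈ -0.16667)
Pow(Y, 2) = Pow(Rational(-1, 6), 2) = Rational(1, 36)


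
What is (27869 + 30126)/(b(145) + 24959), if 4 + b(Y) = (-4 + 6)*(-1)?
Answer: 57995/24953 ≈ 2.3242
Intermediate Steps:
b(Y) = -6 (b(Y) = -4 + (-4 + 6)*(-1) = -4 + 2*(-1) = -4 - 2 = -6)
(27869 + 30126)/(b(145) + 24959) = (27869 + 30126)/(-6 + 24959) = 57995/24953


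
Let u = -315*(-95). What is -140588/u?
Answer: -20084/4275 ≈ -4.6980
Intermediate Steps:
u = 29925
-140588/u = -140588/29925 = -140588*1/29925 = -20084/4275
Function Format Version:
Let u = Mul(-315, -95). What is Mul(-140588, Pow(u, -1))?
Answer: Rational(-20084, 4275) ≈ -4.6980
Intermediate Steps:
u = 29925
Mul(-140588, Pow(u, -1)) = Mul(-140588, Pow(29925, -1)) = Mul(-140588, Rational(1, 29925)) = Rational(-20084, 4275)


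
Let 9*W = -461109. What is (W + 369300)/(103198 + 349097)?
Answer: 954197/1356885 ≈ 0.70323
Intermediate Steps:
W = -153703/3 (W = (⅑)*(-461109) = -153703/3 ≈ -51234.)
(W + 369300)/(103198 + 349097) = (-153703/3 + 369300)/(103198 + 349097) = (954197/3)/452295 = (954197/3)*(1/452295) = 954197/1356885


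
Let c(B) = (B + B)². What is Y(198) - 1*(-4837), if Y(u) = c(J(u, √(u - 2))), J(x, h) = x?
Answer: 161653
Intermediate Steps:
c(B) = 4*B² (c(B) = (2*B)² = 4*B²)
Y(u) = 4*u²
Y(198) - 1*(-4837) = 4*198² - 1*(-4837) = 4*39204 + 4837 = 156816 + 4837 = 161653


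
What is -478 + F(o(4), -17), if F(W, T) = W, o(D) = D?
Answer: -474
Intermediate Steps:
-478 + F(o(4), -17) = -478 + 4 = -474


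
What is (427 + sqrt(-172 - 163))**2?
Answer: (427 + I*sqrt(335))**2 ≈ 1.8199e+5 + 15631.0*I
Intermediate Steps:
(427 + sqrt(-172 - 163))**2 = (427 + sqrt(-335))**2 = (427 + I*sqrt(335))**2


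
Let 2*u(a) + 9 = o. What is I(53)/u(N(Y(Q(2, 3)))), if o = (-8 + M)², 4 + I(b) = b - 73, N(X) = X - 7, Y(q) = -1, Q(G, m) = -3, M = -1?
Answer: -⅔ ≈ -0.66667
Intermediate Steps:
N(X) = -7 + X
I(b) = -77 + b (I(b) = -4 + (b - 73) = -4 + (-73 + b) = -77 + b)
o = 81 (o = (-8 - 1)² = (-9)² = 81)
u(a) = 36 (u(a) = -9/2 + (½)*81 = -9/2 + 81/2 = 36)
I(53)/u(N(Y(Q(2, 3)))) = (-77 + 53)/36 = -24*1/36 = -⅔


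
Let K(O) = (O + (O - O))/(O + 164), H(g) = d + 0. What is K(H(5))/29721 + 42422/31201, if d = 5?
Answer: 213079456283/156717911649 ≈ 1.3596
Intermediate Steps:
H(g) = 5 (H(g) = 5 + 0 = 5)
K(O) = O/(164 + O) (K(O) = (O + 0)/(164 + O) = O/(164 + O))
K(H(5))/29721 + 42422/31201 = (5/(164 + 5))/29721 + 42422/31201 = (5/169)*(1/29721) + 42422*(1/31201) = (5*(1/169))*(1/29721) + 42422/31201 = (5/169)*(1/29721) + 42422/31201 = 5/5022849 + 42422/31201 = 213079456283/156717911649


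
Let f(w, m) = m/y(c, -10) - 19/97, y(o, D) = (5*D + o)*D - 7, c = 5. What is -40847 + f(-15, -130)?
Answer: -1755257464/42971 ≈ -40848.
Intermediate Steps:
y(o, D) = -7 + D*(o + 5*D) (y(o, D) = (o + 5*D)*D - 7 = D*(o + 5*D) - 7 = -7 + D*(o + 5*D))
f(w, m) = -19/97 + m/443 (f(w, m) = m/(-7 + 5*(-10)² - 10*5) - 19/97 = m/(-7 + 5*100 - 50) - 19*1/97 = m/(-7 + 500 - 50) - 19/97 = m/443 - 19/97 = -19/97 + m/443)
-40847 + f(-15, -130) = -40847 + (-19/97 + (1/443)*(-130)) = -40847 + (-19/97 - 130/443) = -40847 - 21027/42971 = -1755257464/42971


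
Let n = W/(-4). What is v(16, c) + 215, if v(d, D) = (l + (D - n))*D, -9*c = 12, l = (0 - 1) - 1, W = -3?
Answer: 1984/9 ≈ 220.44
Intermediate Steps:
l = -2 (l = -1 - 1 = -2)
n = ¾ (n = -3/(-4) = -3*(-¼) = ¾ ≈ 0.75000)
c = -4/3 (c = -⅑*12 = -4/3 ≈ -1.3333)
v(d, D) = D*(-11/4 + D) (v(d, D) = (-2 + (D - 1*¾))*D = (-2 + (D - ¾))*D = (-2 + (-¾ + D))*D = (-11/4 + D)*D = D*(-11/4 + D))
v(16, c) + 215 = (¼)*(-4/3)*(-11 + 4*(-4/3)) + 215 = (¼)*(-4/3)*(-11 - 16/3) + 215 = (¼)*(-4/3)*(-49/3) + 215 = 49/9 + 215 = 1984/9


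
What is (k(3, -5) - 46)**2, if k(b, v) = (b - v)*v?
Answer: 7396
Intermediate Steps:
k(b, v) = v*(b - v)
(k(3, -5) - 46)**2 = (-5*(3 - 1*(-5)) - 46)**2 = (-5*(3 + 5) - 46)**2 = (-5*8 - 46)**2 = (-40 - 46)**2 = (-86)**2 = 7396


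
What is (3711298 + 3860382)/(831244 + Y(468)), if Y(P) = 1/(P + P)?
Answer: 1417418496/155608877 ≈ 9.1089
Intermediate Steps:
Y(P) = 1/(2*P)
(3711298 + 3860382)/(831244 + Y(468)) = (3711298 + 3860382)/(831244 + (1/2)/468) = 7571680/(831244 + (1/2)*(1/468)) = 7571680/(831244 + 1/936) = 7571680/(778044385/936) = 7571680*(936/778044385) = 1417418496/155608877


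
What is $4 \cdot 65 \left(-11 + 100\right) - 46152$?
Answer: $-23012$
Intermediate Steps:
$4 \cdot 65 \left(-11 + 100\right) - 46152 = 260 \cdot 89 - 46152 = 23140 - 46152 = -23012$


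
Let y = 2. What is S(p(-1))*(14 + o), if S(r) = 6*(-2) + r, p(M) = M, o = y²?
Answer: -234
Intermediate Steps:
o = 4 (o = 2² = 4)
S(r) = -12 + r
S(p(-1))*(14 + o) = (-12 - 1)*(14 + 4) = -13*18 = -234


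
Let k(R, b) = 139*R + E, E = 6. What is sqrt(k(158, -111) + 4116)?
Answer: 2*sqrt(6521) ≈ 161.51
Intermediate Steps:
k(R, b) = 6 + 139*R (k(R, b) = 139*R + 6 = 6 + 139*R)
sqrt(k(158, -111) + 4116) = sqrt((6 + 139*158) + 4116) = sqrt((6 + 21962) + 4116) = sqrt(21968 + 4116) = sqrt(26084) = 2*sqrt(6521)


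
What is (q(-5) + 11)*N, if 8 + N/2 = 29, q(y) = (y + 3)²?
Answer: 630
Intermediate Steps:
q(y) = (3 + y)²
N = 42 (N = -16 + 2*29 = -16 + 58 = 42)
(q(-5) + 11)*N = ((3 - 5)² + 11)*42 = ((-2)² + 11)*42 = (4 + 11)*42 = 15*42 = 630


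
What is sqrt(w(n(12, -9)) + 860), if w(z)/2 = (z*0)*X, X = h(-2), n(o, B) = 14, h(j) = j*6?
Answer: 2*sqrt(215) ≈ 29.326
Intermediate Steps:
h(j) = 6*j
X = -12 (X = 6*(-2) = -12)
w(z) = 0 (w(z) = 2*((z*0)*(-12)) = 2*(0*(-12)) = 2*0 = 0)
sqrt(w(n(12, -9)) + 860) = sqrt(0 + 860) = sqrt(860) = 2*sqrt(215)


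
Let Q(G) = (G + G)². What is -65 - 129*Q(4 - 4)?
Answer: -65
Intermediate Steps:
Q(G) = 4*G² (Q(G) = (2*G)² = 4*G²)
-65 - 129*Q(4 - 4) = -65 - 516*(4 - 4)² = -65 - 516*0² = -65 - 516*0 = -65 - 129*0 = -65 + 0 = -65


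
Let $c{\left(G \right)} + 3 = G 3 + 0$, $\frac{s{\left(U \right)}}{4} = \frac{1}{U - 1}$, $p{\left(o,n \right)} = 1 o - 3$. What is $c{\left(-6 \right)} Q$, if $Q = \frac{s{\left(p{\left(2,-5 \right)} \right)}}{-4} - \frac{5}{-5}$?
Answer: $- \frac{63}{2} \approx -31.5$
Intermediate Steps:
$p{\left(o,n \right)} = -3 + o$ ($p{\left(o,n \right)} = o - 3 = -3 + o$)
$s{\left(U \right)} = \frac{4}{-1 + U}$ ($s{\left(U \right)} = \frac{4}{U - 1} = \frac{4}{-1 + U}$)
$c{\left(G \right)} = -3 + 3 G$ ($c{\left(G \right)} = -3 + \left(G 3 + 0\right) = -3 + \left(3 G + 0\right) = -3 + 3 G$)
$Q = \frac{3}{2}$ ($Q = \frac{4 \frac{1}{-1 + \left(-3 + 2\right)}}{-4} - \frac{5}{-5} = \frac{4}{-1 - 1} \left(- \frac{1}{4}\right) - -1 = \frac{4}{-2} \left(- \frac{1}{4}\right) + 1 = 4 \left(- \frac{1}{2}\right) \left(- \frac{1}{4}\right) + 1 = \left(-2\right) \left(- \frac{1}{4}\right) + 1 = \frac{1}{2} + 1 = \frac{3}{2} \approx 1.5$)
$c{\left(-6 \right)} Q = \left(-3 + 3 \left(-6\right)\right) \frac{3}{2} = \left(-3 - 18\right) \frac{3}{2} = \left(-21\right) \frac{3}{2} = - \frac{63}{2}$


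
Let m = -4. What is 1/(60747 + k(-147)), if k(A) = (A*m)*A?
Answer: -1/25689 ≈ -3.8927e-5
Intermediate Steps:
k(A) = -4*A² (k(A) = (A*(-4))*A = (-4*A)*A = -4*A²)
1/(60747 + k(-147)) = 1/(60747 - 4*(-147)²) = 1/(60747 - 4*21609) = 1/(60747 - 86436) = 1/(-25689) = -1/25689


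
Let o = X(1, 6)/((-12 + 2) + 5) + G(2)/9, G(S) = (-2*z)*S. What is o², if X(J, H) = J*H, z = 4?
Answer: 17956/2025 ≈ 8.8672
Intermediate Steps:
X(J, H) = H*J
G(S) = -8*S (G(S) = (-2*4)*S = -8*S)
o = -134/45 (o = (6*1)/((-12 + 2) + 5) - 8*2/9 = 6/(-10 + 5) - 16*⅑ = 6/(-5) - 16/9 = 6*(-⅕) - 16/9 = -6/5 - 16/9 = -134/45 ≈ -2.9778)
o² = (-134/45)² = 17956/2025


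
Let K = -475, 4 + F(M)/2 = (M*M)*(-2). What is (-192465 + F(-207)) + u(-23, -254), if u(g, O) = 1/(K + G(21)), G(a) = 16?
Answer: -167015872/459 ≈ -3.6387e+5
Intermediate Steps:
F(M) = -8 - 4*M² (F(M) = -8 + 2*((M*M)*(-2)) = -8 + 2*(M²*(-2)) = -8 + 2*(-2*M²) = -8 - 4*M²)
u(g, O) = -1/459 (u(g, O) = 1/(-475 + 16) = 1/(-459) = -1/459)
(-192465 + F(-207)) + u(-23, -254) = (-192465 + (-8 - 4*(-207)²)) - 1/459 = (-192465 + (-8 - 4*42849)) - 1/459 = (-192465 + (-8 - 171396)) - 1/459 = (-192465 - 171404) - 1/459 = -363869 - 1/459 = -167015872/459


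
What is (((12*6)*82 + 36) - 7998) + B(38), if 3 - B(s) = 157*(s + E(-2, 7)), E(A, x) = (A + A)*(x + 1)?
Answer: -2997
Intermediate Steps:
E(A, x) = 2*A*(1 + x) (E(A, x) = (2*A)*(1 + x) = 2*A*(1 + x))
B(s) = 5027 - 157*s (B(s) = 3 - 157*(s + 2*(-2)*(1 + 7)) = 3 - 157*(s + 2*(-2)*8) = 3 - 157*(s - 32) = 3 - 157*(-32 + s) = 3 - (-5024 + 157*s) = 3 + (5024 - 157*s) = 5027 - 157*s)
(((12*6)*82 + 36) - 7998) + B(38) = (((12*6)*82 + 36) - 7998) + (5027 - 157*38) = ((72*82 + 36) - 7998) + (5027 - 5966) = ((5904 + 36) - 7998) - 939 = (5940 - 7998) - 939 = -2058 - 939 = -2997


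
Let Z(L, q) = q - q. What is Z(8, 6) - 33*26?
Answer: -858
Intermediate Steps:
Z(L, q) = 0
Z(8, 6) - 33*26 = 0 - 33*26 = 0 - 858 = -858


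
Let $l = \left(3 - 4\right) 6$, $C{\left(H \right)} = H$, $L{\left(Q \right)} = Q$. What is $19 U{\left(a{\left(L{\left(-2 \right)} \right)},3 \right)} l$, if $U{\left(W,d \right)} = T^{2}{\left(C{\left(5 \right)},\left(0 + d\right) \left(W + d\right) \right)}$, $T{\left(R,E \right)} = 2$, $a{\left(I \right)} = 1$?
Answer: $-456$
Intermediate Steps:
$U{\left(W,d \right)} = 4$ ($U{\left(W,d \right)} = 2^{2} = 4$)
$l = -6$ ($l = \left(-1\right) 6 = -6$)
$19 U{\left(a{\left(L{\left(-2 \right)} \right)},3 \right)} l = 19 \cdot 4 \left(-6\right) = 76 \left(-6\right) = -456$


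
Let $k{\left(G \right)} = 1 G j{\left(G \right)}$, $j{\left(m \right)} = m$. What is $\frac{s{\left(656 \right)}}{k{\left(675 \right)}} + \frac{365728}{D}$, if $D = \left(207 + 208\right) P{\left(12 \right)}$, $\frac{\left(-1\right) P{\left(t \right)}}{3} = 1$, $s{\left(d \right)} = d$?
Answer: $- \frac{11108933552}{37816875} \approx -293.76$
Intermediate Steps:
$P{\left(t \right)} = -3$ ($P{\left(t \right)} = \left(-3\right) 1 = -3$)
$k{\left(G \right)} = G^{2}$ ($k{\left(G \right)} = 1 G G = G G = G^{2}$)
$D = -1245$ ($D = \left(207 + 208\right) \left(-3\right) = 415 \left(-3\right) = -1245$)
$\frac{s{\left(656 \right)}}{k{\left(675 \right)}} + \frac{365728}{D} = \frac{656}{675^{2}} + \frac{365728}{-1245} = \frac{656}{455625} + 365728 \left(- \frac{1}{1245}\right) = 656 \cdot \frac{1}{455625} - \frac{365728}{1245} = \frac{656}{455625} - \frac{365728}{1245} = - \frac{11108933552}{37816875}$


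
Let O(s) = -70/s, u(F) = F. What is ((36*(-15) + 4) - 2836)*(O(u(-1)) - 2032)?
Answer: 6615864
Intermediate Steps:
((36*(-15) + 4) - 2836)*(O(u(-1)) - 2032) = ((36*(-15) + 4) - 2836)*(-70/(-1) - 2032) = ((-540 + 4) - 2836)*(-70*(-1) - 2032) = (-536 - 2836)*(70 - 2032) = -3372*(-1962) = 6615864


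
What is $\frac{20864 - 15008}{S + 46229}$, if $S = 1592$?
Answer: $\frac{5856}{47821} \approx 0.12246$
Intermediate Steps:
$\frac{20864 - 15008}{S + 46229} = \frac{20864 - 15008}{1592 + 46229} = \frac{5856}{47821}$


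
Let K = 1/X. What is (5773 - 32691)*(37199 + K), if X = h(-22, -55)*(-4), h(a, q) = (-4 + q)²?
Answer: -6971208498625/6962 ≈ -1.0013e+9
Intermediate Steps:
X = -13924 (X = (-4 - 55)²*(-4) = (-59)²*(-4) = 3481*(-4) = -13924)
K = -1/13924 (K = 1/(-13924) = -1/13924 ≈ -7.1818e-5)
(5773 - 32691)*(37199 + K) = (5773 - 32691)*(37199 - 1/13924) = -26918*517958875/13924 = -6971208498625/6962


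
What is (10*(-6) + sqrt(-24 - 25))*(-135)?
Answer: 8100 - 945*I ≈ 8100.0 - 945.0*I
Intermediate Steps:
(10*(-6) + sqrt(-24 - 25))*(-135) = (-60 + sqrt(-49))*(-135) = (-60 + 7*I)*(-135) = 8100 - 945*I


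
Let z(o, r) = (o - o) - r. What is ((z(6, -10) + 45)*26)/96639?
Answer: 1430/96639 ≈ 0.014797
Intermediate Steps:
z(o, r) = -r (z(o, r) = 0 - r = -r)
((z(6, -10) + 45)*26)/96639 = ((-1*(-10) + 45)*26)/96639 = ((10 + 45)*26)*(1/96639) = (55*26)*(1/96639) = 1430*(1/96639) = 1430/96639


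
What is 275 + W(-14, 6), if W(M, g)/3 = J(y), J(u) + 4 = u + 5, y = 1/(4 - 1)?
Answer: 279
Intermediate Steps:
y = ⅓ (y = 1/3 = ⅓ ≈ 0.33333)
J(u) = 1 + u (J(u) = -4 + (u + 5) = -4 + (5 + u) = 1 + u)
W(M, g) = 4 (W(M, g) = 3*(1 + ⅓) = 3*(4/3) = 4)
275 + W(-14, 6) = 275 + 4 = 279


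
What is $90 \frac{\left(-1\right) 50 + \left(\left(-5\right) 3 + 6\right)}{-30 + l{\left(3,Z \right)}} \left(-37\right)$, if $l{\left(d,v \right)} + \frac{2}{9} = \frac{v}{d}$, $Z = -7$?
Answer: $- \frac{1768230}{293} \approx -6034.9$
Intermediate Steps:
$l{\left(d,v \right)} = - \frac{2}{9} + \frac{v}{d}$
$90 \frac{\left(-1\right) 50 + \left(\left(-5\right) 3 + 6\right)}{-30 + l{\left(3,Z \right)}} \left(-37\right) = 90 \frac{\left(-1\right) 50 + \left(\left(-5\right) 3 + 6\right)}{-30 - \left(\frac{2}{9} + \frac{7}{3}\right)} \left(-37\right) = 90 \frac{-50 + \left(-15 + 6\right)}{-30 - \frac{23}{9}} \left(-37\right) = 90 \frac{-50 - 9}{-30 - \frac{23}{9}} \left(-37\right) = 90 \left(- \frac{59}{-30 - \frac{23}{9}}\right) \left(-37\right) = 90 \left(- \frac{59}{- \frac{293}{9}}\right) \left(-37\right) = 90 \left(\left(-59\right) \left(- \frac{9}{293}\right)\right) \left(-37\right) = 90 \cdot \frac{531}{293} \left(-37\right) = \frac{47790}{293} \left(-37\right) = - \frac{1768230}{293}$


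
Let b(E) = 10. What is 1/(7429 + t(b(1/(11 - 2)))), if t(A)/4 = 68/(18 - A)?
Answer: 1/7463 ≈ 0.00013399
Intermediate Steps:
t(A) = 272/(18 - A) (t(A) = 4*(68/(18 - A)) = 272/(18 - A))
1/(7429 + t(b(1/(11 - 2)))) = 1/(7429 - 272/(-18 + 10)) = 1/(7429 - 272/(-8)) = 1/(7429 - 272*(-⅛)) = 1/(7429 + 34) = 1/7463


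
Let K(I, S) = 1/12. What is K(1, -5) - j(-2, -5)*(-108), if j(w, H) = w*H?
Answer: 12961/12 ≈ 1080.1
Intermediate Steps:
K(I, S) = 1/12
j(w, H) = H*w
K(1, -5) - j(-2, -5)*(-108) = 1/12 - (-5)*(-2)*(-108) = 1/12 - 1*10*(-108) = 1/12 - 10*(-108) = 1/12 + 1080 = 12961/12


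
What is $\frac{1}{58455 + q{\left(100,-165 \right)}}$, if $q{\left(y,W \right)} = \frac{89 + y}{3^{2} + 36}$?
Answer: $\frac{5}{292296} \approx 1.7106 \cdot 10^{-5}$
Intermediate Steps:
$q{\left(y,W \right)} = \frac{89}{45} + \frac{y}{45}$ ($q{\left(y,W \right)} = \frac{89 + y}{9 + 36} = \frac{89 + y}{45} = \left(89 + y\right) \frac{1}{45} = \frac{89}{45} + \frac{y}{45}$)
$\frac{1}{58455 + q{\left(100,-165 \right)}} = \frac{1}{58455 + \left(\frac{89}{45} + \frac{1}{45} \cdot 100\right)} = \frac{1}{58455 + \left(\frac{89}{45} + \frac{20}{9}\right)} = \frac{1}{58455 + \frac{21}{5}} = \frac{1}{\frac{292296}{5}} = \frac{5}{292296}$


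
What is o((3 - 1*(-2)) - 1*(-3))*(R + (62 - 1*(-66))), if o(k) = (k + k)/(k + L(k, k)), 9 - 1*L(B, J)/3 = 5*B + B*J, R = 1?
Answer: -2064/277 ≈ -7.4513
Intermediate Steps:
L(B, J) = 27 - 15*B - 3*B*J (L(B, J) = 27 - 3*(5*B + B*J) = 27 + (-15*B - 3*B*J) = 27 - 15*B - 3*B*J)
o(k) = 2*k/(27 - 14*k - 3*k²) (o(k) = (k + k)/(k + (27 - 15*k - 3*k*k)) = (2*k)/(k + (27 - 15*k - 3*k²)) = (2*k)/(27 - 14*k - 3*k²) = 2*k/(27 - 14*k - 3*k²))
o((3 - 1*(-2)) - 1*(-3))*(R + (62 - 1*(-66))) = (-2*((3 - 1*(-2)) - 1*(-3))/(-27 + 3*((3 - 1*(-2)) - 1*(-3))² + 14*((3 - 1*(-2)) - 1*(-3))))*(1 + (62 - 1*(-66))) = (-2*((3 + 2) + 3)/(-27 + 3*((3 + 2) + 3)² + 14*((3 + 2) + 3)))*(1 + (62 + 66)) = (-2*(5 + 3)/(-27 + 3*(5 + 3)² + 14*(5 + 3)))*(1 + 128) = -2*8/(-27 + 3*8² + 14*8)*129 = -2*8/(-27 + 3*64 + 112)*129 = -2*8/(-27 + 192 + 112)*129 = -2*8/277*129 = -2*8*1/277*129 = -16/277*129 = -2064/277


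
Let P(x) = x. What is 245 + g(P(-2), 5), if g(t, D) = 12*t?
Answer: 221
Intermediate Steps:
245 + g(P(-2), 5) = 245 + 12*(-2) = 245 - 24 = 221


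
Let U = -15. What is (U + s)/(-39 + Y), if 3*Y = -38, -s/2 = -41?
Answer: -201/155 ≈ -1.2968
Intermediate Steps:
s = 82 (s = -2*(-41) = 82)
Y = -38/3 (Y = (1/3)*(-38) = -38/3 ≈ -12.667)
(U + s)/(-39 + Y) = (-15 + 82)/(-39 - 38/3) = 67/(-155/3) = -3/155*67 = -201/155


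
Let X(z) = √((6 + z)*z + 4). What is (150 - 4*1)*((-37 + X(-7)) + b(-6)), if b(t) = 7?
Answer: -4380 + 146*√11 ≈ -3895.8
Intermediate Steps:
X(z) = √(4 + z*(6 + z)) (X(z) = √(z*(6 + z) + 4) = √(4 + z*(6 + z)))
(150 - 4*1)*((-37 + X(-7)) + b(-6)) = (150 - 4*1)*((-37 + √(4 + (-7)² + 6*(-7))) + 7) = (150 - 4)*((-37 + √(4 + 49 - 42)) + 7) = 146*((-37 + √11) + 7) = 146*(-30 + √11) = -4380 + 146*√11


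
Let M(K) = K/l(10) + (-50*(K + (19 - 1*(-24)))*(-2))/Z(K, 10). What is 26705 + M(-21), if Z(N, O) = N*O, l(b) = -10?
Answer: 5606291/210 ≈ 26697.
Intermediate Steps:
M(K) = -K/10 + (4300 + 100*K)/(10*K) (M(K) = K/(-10) + (-50*(K + (19 - 1*(-24)))*(-2))/((K*10)) = K*(-⅒) + (-50*(K + (19 + 24))*(-2))/((10*K)) = -K/10 + (-50*(K + 43)*(-2))*(1/(10*K)) = -K/10 + (-50*(43 + K)*(-2))*(1/(10*K)) = -K/10 + ((-2150 - 50*K)*(-2))*(1/(10*K)) = -K/10 + (4300 + 100*K)*(1/(10*K)) = -K/10 + (4300 + 100*K)/(10*K))
26705 + M(-21) = 26705 + (10 + 430/(-21) - ⅒*(-21)) = 26705 + (10 + 430*(-1/21) + 21/10) = 26705 + (10 - 430/21 + 21/10) = 26705 - 1759/210 = 5606291/210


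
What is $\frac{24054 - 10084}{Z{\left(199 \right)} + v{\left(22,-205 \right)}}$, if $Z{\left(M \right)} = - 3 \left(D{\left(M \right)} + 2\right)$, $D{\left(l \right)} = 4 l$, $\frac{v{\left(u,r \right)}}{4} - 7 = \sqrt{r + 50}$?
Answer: $- \frac{8263255}{1400109} - \frac{13970 i \sqrt{155}}{1400109} \approx -5.9019 - 0.12422 i$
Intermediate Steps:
$v{\left(u,r \right)} = 28 + 4 \sqrt{50 + r}$ ($v{\left(u,r \right)} = 28 + 4 \sqrt{r + 50} = 28 + 4 \sqrt{50 + r}$)
$Z{\left(M \right)} = -6 - 12 M$ ($Z{\left(M \right)} = - 3 \left(4 M + 2\right) = - 3 \left(2 + 4 M\right) = -6 - 12 M$)
$\frac{24054 - 10084}{Z{\left(199 \right)} + v{\left(22,-205 \right)}} = \frac{24054 - 10084}{\left(-6 - 2388\right) + \left(28 + 4 \sqrt{50 - 205}\right)} = \frac{13970}{\left(-6 - 2388\right) + \left(28 + 4 \sqrt{-155}\right)} = \frac{13970}{-2394 + \left(28 + 4 i \sqrt{155}\right)} = \frac{13970}{-2366 + 4 i \sqrt{155}}$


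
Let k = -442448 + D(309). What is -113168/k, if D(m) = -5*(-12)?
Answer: 28292/110597 ≈ 0.25581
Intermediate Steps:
D(m) = 60
k = -442388 (k = -442448 + 60 = -442388)
-113168/k = -113168/(-442388) = -113168*(-1/442388) = 28292/110597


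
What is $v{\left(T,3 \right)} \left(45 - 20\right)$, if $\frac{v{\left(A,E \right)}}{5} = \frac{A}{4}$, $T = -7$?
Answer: $- \frac{875}{4} \approx -218.75$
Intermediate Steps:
$v{\left(A,E \right)} = \frac{5 A}{4}$ ($v{\left(A,E \right)} = 5 \frac{A}{4} = \frac{5 A}{4}$)
$v{\left(T,3 \right)} \left(45 - 20\right) = \frac{5}{4} \left(-7\right) \left(45 - 20\right) = \left(- \frac{35}{4}\right) 25 = - \frac{875}{4}$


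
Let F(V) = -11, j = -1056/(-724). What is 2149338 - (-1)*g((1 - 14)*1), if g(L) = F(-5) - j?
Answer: 389027923/181 ≈ 2.1493e+6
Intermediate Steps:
j = 264/181 (j = -1056*(-1/724) = 264/181 ≈ 1.4586)
g(L) = -2255/181 (g(L) = -11 - 1*264/181 = -11 - 264/181 = -2255/181)
2149338 - (-1)*g((1 - 14)*1) = 2149338 - (-1)*(-2255)/181 = 2149338 - 1*2255/181 = 2149338 - 2255/181 = 389027923/181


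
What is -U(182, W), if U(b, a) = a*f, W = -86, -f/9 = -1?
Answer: 774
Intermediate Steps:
f = 9 (f = -9*(-1) = 9)
U(b, a) = 9*a (U(b, a) = a*9 = 9*a)
-U(182, W) = -9*(-86) = -1*(-774) = 774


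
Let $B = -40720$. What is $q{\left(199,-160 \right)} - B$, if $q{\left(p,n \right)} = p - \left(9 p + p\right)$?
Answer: $38929$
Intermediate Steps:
$q{\left(p,n \right)} = - 9 p$ ($q{\left(p,n \right)} = p - 10 p = - 9 p$)
$q{\left(199,-160 \right)} - B = \left(-9\right) 199 - -40720 = -1791 + 40720 = 38929$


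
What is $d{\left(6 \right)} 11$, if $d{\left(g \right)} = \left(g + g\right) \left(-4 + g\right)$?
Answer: $264$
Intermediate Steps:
$d{\left(g \right)} = 2 g \left(-4 + g\right)$
$d{\left(6 \right)} 11 = 2 \cdot 6 \left(-4 + 6\right) 11 = 2 \cdot 6 \cdot 2 \cdot 11 = 24 \cdot 11 = 264$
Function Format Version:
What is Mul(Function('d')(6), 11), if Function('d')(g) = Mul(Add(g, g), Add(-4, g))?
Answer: 264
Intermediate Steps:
Function('d')(g) = Mul(2, g, Add(-4, g)) (Function('d')(g) = Mul(Mul(2, g), Add(-4, g)) = Mul(2, g, Add(-4, g)))
Mul(Function('d')(6), 11) = Mul(Mul(2, 6, Add(-4, 6)), 11) = Mul(Mul(2, 6, 2), 11) = Mul(24, 11) = 264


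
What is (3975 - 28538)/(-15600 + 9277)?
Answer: 24563/6323 ≈ 3.8847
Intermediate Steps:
(3975 - 28538)/(-15600 + 9277) = -24563/(-6323) = -24563*(-1/6323) = 24563/6323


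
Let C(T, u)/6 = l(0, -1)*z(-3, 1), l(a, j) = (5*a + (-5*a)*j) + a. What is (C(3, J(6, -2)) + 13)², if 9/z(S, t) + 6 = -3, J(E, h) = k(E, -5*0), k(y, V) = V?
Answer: 169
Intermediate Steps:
J(E, h) = 0 (J(E, h) = -5*0 = 0)
z(S, t) = -1 (z(S, t) = 9/(-6 - 3) = 9/(-9) = 9*(-⅑) = -1)
l(a, j) = 6*a - 5*a*j (l(a, j) = (5*a - 5*a*j) + a = 6*a - 5*a*j)
C(T, u) = 0 (C(T, u) = 6*((0*(6 - 5*(-1)))*(-1)) = 6*((0*(6 + 5))*(-1)) = 6*((0*11)*(-1)) = 6*(0*(-1)) = 6*0 = 0)
(C(3, J(6, -2)) + 13)² = (0 + 13)² = 13² = 169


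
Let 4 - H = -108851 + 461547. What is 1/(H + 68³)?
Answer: -1/38260 ≈ -2.6137e-5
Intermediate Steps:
H = -352692 (H = 4 - (-108851 + 461547) = 4 - 1*352696 = 4 - 352696 = -352692)
1/(H + 68³) = 1/(-352692 + 68³) = 1/(-352692 + 314432) = 1/(-38260) = -1/38260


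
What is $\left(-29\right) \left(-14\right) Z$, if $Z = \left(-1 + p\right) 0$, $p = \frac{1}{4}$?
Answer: $0$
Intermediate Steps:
$p = \frac{1}{4} \approx 0.25$
$Z = 0$ ($Z = \left(-1 + \frac{1}{4}\right) 0 = \left(- \frac{3}{4}\right) 0 = 0$)
$\left(-29\right) \left(-14\right) Z = \left(-29\right) \left(-14\right) 0 = 406 \cdot 0 = 0$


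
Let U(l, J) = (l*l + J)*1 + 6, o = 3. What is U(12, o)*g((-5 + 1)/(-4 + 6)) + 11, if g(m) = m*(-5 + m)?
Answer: 2153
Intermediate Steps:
U(l, J) = 6 + J + l² (U(l, J) = (l² + J)*1 + 6 = (J + l²)*1 + 6 = (J + l²) + 6 = 6 + J + l²)
U(12, o)*g((-5 + 1)/(-4 + 6)) + 11 = (6 + 3 + 12²)*(((-5 + 1)/(-4 + 6))*(-5 + (-5 + 1)/(-4 + 6))) + 11 = (6 + 3 + 144)*((-4/2)*(-5 - 4/2)) + 11 = 153*((-4*½)*(-5 - 4*½)) + 11 = 153*(-2*(-5 - 2)) + 11 = 153*(-2*(-7)) + 11 = 153*14 + 11 = 2142 + 11 = 2153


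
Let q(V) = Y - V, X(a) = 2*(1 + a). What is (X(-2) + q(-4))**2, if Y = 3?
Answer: 25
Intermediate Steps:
X(a) = 2 + 2*a
q(V) = 3 - V
(X(-2) + q(-4))**2 = ((2 + 2*(-2)) + (3 - 1*(-4)))**2 = ((2 - 4) + (3 + 4))**2 = (-2 + 7)**2 = 5**2 = 25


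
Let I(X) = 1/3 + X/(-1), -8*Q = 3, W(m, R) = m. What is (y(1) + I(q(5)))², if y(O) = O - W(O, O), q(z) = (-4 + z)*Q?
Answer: 289/576 ≈ 0.50174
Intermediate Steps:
Q = -3/8 (Q = -⅛*3 = -3/8 ≈ -0.37500)
q(z) = 3/2 - 3*z/8 (q(z) = (-4 + z)*(-3/8) = 3/2 - 3*z/8)
I(X) = ⅓ - X (I(X) = 1*(⅓) + X*(-1) = ⅓ - X)
y(O) = 0 (y(O) = O - O = 0)
(y(1) + I(q(5)))² = (0 + (⅓ - (3/2 - 3/8*5)))² = (0 + (⅓ - (3/2 - 15/8)))² = (0 + (⅓ - 1*(-3/8)))² = (0 + (⅓ + 3/8))² = (0 + 17/24)² = (17/24)² = 289/576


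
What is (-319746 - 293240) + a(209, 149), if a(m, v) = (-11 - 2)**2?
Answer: -612817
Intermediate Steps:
a(m, v) = 169 (a(m, v) = (-13)**2 = 169)
(-319746 - 293240) + a(209, 149) = (-319746 - 293240) + 169 = -612986 + 169 = -612817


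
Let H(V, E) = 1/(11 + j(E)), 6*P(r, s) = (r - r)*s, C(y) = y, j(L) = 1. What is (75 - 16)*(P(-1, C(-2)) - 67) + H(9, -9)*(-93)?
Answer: -15843/4 ≈ -3960.8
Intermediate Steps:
P(r, s) = 0 (P(r, s) = ((r - r)*s)/6 = (0*s)/6 = (⅙)*0 = 0)
H(V, E) = 1/12 (H(V, E) = 1/(11 + 1) = 1/12)
(75 - 16)*(P(-1, C(-2)) - 67) + H(9, -9)*(-93) = (75 - 16)*(0 - 67) + (1/12)*(-93) = 59*(-67) - 31/4 = -3953 - 31/4 = -15843/4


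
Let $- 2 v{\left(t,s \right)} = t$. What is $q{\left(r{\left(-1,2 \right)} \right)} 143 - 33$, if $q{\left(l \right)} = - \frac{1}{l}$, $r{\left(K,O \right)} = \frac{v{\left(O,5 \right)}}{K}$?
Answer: $-176$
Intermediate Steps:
$v{\left(t,s \right)} = - \frac{t}{2}$
$r{\left(K,O \right)} = - \frac{O}{2 K}$ ($r{\left(K,O \right)} = \frac{\left(- \frac{1}{2}\right) O}{K} = - \frac{O}{2 K}$)
$q{\left(r{\left(-1,2 \right)} \right)} 143 - 33 = - \frac{1}{\left(- \frac{1}{2}\right) 2 \frac{1}{-1}} \cdot 143 - 33 = - \frac{1}{\left(- \frac{1}{2}\right) 2 \left(-1\right)} 143 - 33 = - 1^{-1} \cdot 143 - 33 = \left(-1\right) 1 \cdot 143 - 33 = \left(-1\right) 143 - 33 = -143 - 33 = -176$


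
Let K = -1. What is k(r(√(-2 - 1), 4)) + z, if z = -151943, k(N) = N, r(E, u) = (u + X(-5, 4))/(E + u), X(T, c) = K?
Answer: (-151943*√3 + 607769*I)/(√3 - 4*I) ≈ -1.5194e+5 - 0.27347*I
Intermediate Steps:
X(T, c) = -1
r(E, u) = (-1 + u)/(E + u) (r(E, u) = (u - 1)/(E + u) = (-1 + u)/(E + u))
k(r(√(-2 - 1), 4)) + z = (-1 + 4)/(√(-2 - 1) + 4) - 151943 = 3/(√(-3) + 4) - 151943 = 3/(I*√3 + 4) - 151943 = 3/(4 + I*√3) - 151943 = -151943 + 3/(4 + I*√3)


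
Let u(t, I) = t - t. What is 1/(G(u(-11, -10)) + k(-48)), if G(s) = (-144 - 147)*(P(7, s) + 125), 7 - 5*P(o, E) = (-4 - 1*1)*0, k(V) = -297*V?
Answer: -5/112632 ≈ -4.4392e-5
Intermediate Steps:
u(t, I) = 0
P(o, E) = 7/5 (P(o, E) = 7/5 - (-4 - 1*1)*0/5 = 7/5 - (-4 - 1)*0/5 = 7/5 - (-1)*0 = 7/5 - 1/5*0 = 7/5 + 0 = 7/5)
G(s) = -183912/5 (G(s) = (-144 - 147)*(7/5 + 125) = -291*632/5 = -183912/5)
1/(G(u(-11, -10)) + k(-48)) = 1/(-183912/5 - 297*(-48)) = 1/(-183912/5 + 14256) = 1/(-112632/5) = -5/112632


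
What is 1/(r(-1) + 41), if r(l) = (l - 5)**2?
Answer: 1/77 ≈ 0.012987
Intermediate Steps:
r(l) = (-5 + l)**2
1/(r(-1) + 41) = 1/((-5 - 1)**2 + 41) = 1/((-6)**2 + 41) = 1/(36 + 41) = 1/77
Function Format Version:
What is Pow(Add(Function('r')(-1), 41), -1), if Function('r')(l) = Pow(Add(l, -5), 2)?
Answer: Rational(1, 77) ≈ 0.012987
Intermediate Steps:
Function('r')(l) = Pow(Add(-5, l), 2)
Pow(Add(Function('r')(-1), 41), -1) = Pow(Add(Pow(Add(-5, -1), 2), 41), -1) = Pow(Add(Pow(-6, 2), 41), -1) = Pow(Add(36, 41), -1) = Pow(77, -1) = Rational(1, 77)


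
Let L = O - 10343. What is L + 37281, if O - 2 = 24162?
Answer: 51102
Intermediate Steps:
O = 24164 (O = 2 + 24162 = 24164)
L = 13821 (L = 24164 - 10343 = 13821)
L + 37281 = 13821 + 37281 = 51102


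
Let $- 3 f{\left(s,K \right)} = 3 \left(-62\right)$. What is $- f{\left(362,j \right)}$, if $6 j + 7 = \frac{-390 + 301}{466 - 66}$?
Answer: $-62$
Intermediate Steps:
$j = - \frac{963}{800}$ ($j = - \frac{7}{6} + \frac{\left(-390 + 301\right) \frac{1}{466 - 66}}{6} = - \frac{7}{6} + \frac{\left(-89\right) \frac{1}{400}}{6} = - \frac{7}{6} + \frac{1}{6} \left(- \frac{89}{400}\right) = - \frac{7}{6} - \frac{89}{2400} = - \frac{963}{800} \approx -1.2038$)
$f{\left(s,K \right)} = 62$ ($f{\left(s,K \right)} = - \frac{3 \left(-62\right)}{3} = \left(- \frac{1}{3}\right) \left(-186\right) = 62$)
$- f{\left(362,j \right)} = \left(-1\right) 62 = -62$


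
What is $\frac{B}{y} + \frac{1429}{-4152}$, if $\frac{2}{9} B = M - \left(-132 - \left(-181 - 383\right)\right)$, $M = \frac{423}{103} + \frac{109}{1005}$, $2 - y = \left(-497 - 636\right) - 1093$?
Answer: $- \frac{96411647131}{79798471320} \approx -1.2082$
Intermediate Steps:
$y = 2228$ ($y = 2 - \left(\left(-497 - 636\right) - 1093\right) = 2 - \left(-1133 - 1093\right) = 2 - -2226 = 2 + 2226 = 2228$)
$M = \frac{436342}{103515}$ ($M = 423 \cdot \frac{1}{103} + 109 \cdot \frac{1}{1005} = \frac{423}{103} + \frac{109}{1005} = \frac{436342}{103515} \approx 4.2153$)
$B = - \frac{66423207}{34505}$ ($B = \frac{9 \left(\frac{436342}{103515} - \left(-132 - \left(-181 - 383\right)\right)\right)}{2} = \frac{9 \left(\frac{436342}{103515} - \left(-132 - -564\right)\right)}{2} = \frac{9 \left(\frac{436342}{103515} - \left(-132 + 564\right)\right)}{2} = \frac{9 \left(\frac{436342}{103515} - 432\right)}{2} = \frac{9}{2} \left(- \frac{44282138}{103515}\right) = - \frac{66423207}{34505} \approx -1925.0$)
$\frac{B}{y} + \frac{1429}{-4152} = - \frac{66423207}{34505 \cdot 2228} + \frac{1429}{-4152} = \left(- \frac{66423207}{34505}\right) \frac{1}{2228} + 1429 \left(- \frac{1}{4152}\right) = - \frac{66423207}{76877140} - \frac{1429}{4152} = - \frac{96411647131}{79798471320}$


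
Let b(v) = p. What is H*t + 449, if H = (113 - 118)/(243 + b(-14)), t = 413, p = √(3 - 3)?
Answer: 107042/243 ≈ 440.50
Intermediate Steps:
p = 0 (p = √0 = 0)
b(v) = 0
H = -5/243 (H = (113 - 118)/(243 + 0) = -5/243 ≈ -0.020576)
H*t + 449 = -5/243*413 + 449 = -2065/243 + 449 = 107042/243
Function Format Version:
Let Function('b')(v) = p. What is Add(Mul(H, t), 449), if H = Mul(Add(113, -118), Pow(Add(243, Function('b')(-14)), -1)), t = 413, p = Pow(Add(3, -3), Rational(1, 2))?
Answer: Rational(107042, 243) ≈ 440.50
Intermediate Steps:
p = 0 (p = Pow(0, Rational(1, 2)) = 0)
Function('b')(v) = 0
H = Rational(-5, 243) (H = Mul(Add(113, -118), Pow(Add(243, 0), -1)) = Mul(-5, Pow(243, -1)) = Mul(-5, Rational(1, 243)) = Rational(-5, 243) ≈ -0.020576)
Add(Mul(H, t), 449) = Add(Mul(Rational(-5, 243), 413), 449) = Add(Rational(-2065, 243), 449) = Rational(107042, 243)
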